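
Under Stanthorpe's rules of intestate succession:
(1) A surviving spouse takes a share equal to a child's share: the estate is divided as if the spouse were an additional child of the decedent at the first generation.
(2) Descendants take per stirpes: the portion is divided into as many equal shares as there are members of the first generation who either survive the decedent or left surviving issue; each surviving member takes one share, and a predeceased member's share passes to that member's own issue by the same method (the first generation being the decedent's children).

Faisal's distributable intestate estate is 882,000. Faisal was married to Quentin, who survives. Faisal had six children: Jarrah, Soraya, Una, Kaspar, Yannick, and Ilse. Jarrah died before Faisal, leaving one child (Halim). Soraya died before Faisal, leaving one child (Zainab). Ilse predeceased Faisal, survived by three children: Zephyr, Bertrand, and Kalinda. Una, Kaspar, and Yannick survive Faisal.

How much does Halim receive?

The spouse counts as an additional share at the children's level, so there are 7 primary shares of 126,000. Quentin takes one such share (126,000).
The children's combined portion (756,000) is divided into 6 shares of 126,000: Una, Kaspar, and Yannick each take 126,000; Jarrah's 126,000 share passes to Jarrah's issue; Soraya's 126,000 share passes to Soraya's issue; Ilse's 126,000 share passes to Ilse's issue.
Jarrah's share (126,000) passes entirely to Halim.
Soraya's share (126,000) passes entirely to Zainab.
Ilse's share (126,000) is divided into 3 shares of 42,000: Zephyr, Bertrand, and Kalinda each take 42,000.

Halim receives 126,000.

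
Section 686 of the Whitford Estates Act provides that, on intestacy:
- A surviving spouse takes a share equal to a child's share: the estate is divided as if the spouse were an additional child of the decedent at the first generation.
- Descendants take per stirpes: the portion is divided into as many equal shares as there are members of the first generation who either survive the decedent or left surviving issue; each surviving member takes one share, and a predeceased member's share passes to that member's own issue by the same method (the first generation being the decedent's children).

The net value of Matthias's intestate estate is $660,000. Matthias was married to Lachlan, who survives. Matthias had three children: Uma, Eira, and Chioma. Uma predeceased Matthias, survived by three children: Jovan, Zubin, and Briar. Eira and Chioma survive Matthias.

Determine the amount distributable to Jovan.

The spouse counts as an additional share at the children's level, so there are 4 primary shares of $165,000. Lachlan takes one such share ($165,000).
The children's combined portion ($495,000) is divided into 3 shares of $165,000: Eira and Chioma each take $165,000; Uma's $165,000 share passes to Uma's issue.
Uma's share ($165,000) is divided into 3 shares of $55,000: Jovan, Zubin, and Briar each take $55,000.

Jovan receives $55,000.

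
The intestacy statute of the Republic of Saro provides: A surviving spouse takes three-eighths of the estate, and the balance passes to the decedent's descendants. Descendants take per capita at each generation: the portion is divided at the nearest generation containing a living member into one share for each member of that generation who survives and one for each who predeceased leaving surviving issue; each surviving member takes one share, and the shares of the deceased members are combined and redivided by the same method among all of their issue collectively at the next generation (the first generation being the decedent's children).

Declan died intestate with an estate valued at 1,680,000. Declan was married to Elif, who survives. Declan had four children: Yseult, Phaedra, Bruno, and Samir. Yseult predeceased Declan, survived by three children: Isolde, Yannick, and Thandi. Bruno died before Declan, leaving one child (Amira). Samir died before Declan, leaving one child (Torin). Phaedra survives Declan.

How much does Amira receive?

Elif takes three-eighths of 1,680,000 = 630,000. The remaining 1,050,000 passes to the descendants.
The descendants' portion (1,050,000) is divided at the children's generation into 4 shares of 262,500. Phaedra takes 262,500. The 3 shares of the deceased (Yseult, Bruno, and Samir) are combined into a pool of 787,500.
That pool (787,500) is divided at the grandchildren's generation equally among Isolde, Yannick, Thandi, Amira, and Torin: 157,500 each.

Amira receives 157,500.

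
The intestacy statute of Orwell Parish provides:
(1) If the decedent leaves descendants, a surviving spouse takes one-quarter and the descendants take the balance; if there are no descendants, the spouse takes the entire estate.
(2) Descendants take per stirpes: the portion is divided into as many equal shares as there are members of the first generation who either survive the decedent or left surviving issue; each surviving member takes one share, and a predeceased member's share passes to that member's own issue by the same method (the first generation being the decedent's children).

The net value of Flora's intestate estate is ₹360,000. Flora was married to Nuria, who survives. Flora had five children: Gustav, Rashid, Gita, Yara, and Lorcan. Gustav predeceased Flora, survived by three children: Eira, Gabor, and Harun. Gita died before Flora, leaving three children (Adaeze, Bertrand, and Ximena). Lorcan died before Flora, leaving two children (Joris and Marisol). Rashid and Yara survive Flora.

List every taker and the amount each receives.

Nuria takes one-quarter of ₹360,000 = ₹90,000. The remaining ₹270,000 passes to the descendants.
The descendants' portion (₹270,000) is divided into 5 shares of ₹54,000: Rashid and Yara each take ₹54,000; Gustav's ₹54,000 share passes to Gustav's issue; Gita's ₹54,000 share passes to Gita's issue; Lorcan's ₹54,000 share passes to Lorcan's issue.
Gustav's share (₹54,000) is divided into 3 shares of ₹18,000: Eira, Gabor, and Harun each take ₹18,000.
Gita's share (₹54,000) is divided into 3 shares of ₹18,000: Adaeze, Bertrand, and Ximena each take ₹18,000.
Lorcan's share (₹54,000) is divided into 2 shares of ₹27,000: Joris and Marisol each take ₹27,000.

Nuria: ₹90,000; Eira: ₹18,000; Gabor: ₹18,000; Harun: ₹18,000; Rashid: ₹54,000; Adaeze: ₹18,000; Bertrand: ₹18,000; Ximena: ₹18,000; Yara: ₹54,000; Joris: ₹27,000; Marisol: ₹27,000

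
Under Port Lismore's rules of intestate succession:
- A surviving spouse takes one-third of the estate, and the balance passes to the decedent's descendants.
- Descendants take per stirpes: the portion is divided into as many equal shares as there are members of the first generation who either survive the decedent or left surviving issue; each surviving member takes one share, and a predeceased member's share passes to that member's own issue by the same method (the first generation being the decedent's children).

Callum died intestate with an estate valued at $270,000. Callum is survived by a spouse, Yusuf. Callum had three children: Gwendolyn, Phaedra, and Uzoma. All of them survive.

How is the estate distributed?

Yusuf takes one-third of $270,000 = $90,000. The remaining $180,000 passes to the descendants.
The descendants' portion ($180,000) is divided into 3 shares of $60,000: Gwendolyn, Phaedra, and Uzoma each take $60,000.

Yusuf: $90,000; Gwendolyn: $60,000; Phaedra: $60,000; Uzoma: $60,000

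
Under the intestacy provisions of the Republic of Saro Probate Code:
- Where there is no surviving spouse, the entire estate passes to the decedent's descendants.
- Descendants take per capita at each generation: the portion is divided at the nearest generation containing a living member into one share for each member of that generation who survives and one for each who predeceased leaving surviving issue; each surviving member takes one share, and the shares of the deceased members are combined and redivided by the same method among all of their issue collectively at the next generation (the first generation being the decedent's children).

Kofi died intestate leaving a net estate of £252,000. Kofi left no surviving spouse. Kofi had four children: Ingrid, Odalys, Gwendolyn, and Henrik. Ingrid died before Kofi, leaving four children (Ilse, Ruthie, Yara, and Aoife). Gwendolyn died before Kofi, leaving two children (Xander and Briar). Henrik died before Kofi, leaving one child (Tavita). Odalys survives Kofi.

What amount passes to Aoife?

Aoife receives £27,000.

The entire £252,000 passes to the descendants.
That amount (£252,000) is divided at the children's generation into 4 shares of £63,000. Odalys takes £63,000. The 3 shares of the deceased (Ingrid, Gwendolyn, and Henrik) are combined into a pool of £189,000.
That pool (£189,000) is divided at the grandchildren's generation equally among Ilse, Ruthie, Yara, Aoife, Xander, Briar, and Tavita: £27,000 each.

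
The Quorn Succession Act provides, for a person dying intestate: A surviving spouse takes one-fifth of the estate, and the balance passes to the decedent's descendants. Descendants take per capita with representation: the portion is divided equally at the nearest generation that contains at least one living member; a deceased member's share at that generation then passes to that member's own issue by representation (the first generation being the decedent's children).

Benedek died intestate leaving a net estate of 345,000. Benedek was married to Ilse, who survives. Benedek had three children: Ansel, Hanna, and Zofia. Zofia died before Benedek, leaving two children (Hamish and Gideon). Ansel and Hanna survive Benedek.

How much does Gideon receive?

Gideon receives 46,000.

Ilse takes one-fifth of 345,000 = 69,000. The remaining 276,000 passes to the descendants.
The descendants' portion (276,000) is divided into 3 shares of 92,000: Ansel and Hanna each take 92,000; Zofia's 92,000 share passes to Zofia's issue.
Zofia's share (92,000) is divided into 2 shares of 46,000: Hamish and Gideon each take 46,000.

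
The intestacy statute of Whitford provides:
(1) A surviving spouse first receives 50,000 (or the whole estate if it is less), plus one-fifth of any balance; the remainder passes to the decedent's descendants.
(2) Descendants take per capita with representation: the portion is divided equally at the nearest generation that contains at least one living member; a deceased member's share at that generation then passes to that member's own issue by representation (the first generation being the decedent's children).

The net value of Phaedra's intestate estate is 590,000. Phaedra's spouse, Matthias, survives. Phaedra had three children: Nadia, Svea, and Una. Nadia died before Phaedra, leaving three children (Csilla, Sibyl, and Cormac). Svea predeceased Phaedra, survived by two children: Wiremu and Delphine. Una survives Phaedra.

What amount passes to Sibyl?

Sibyl receives 48,000.

Matthias first takes 50,000, leaving a balance of 540,000. Matthias then takes one-fifth of the balance (108,000), for a total of 158,000. The remaining 432,000 passes to the descendants.
The descendants' portion (432,000) is divided into 3 shares of 144,000: Una takes 144,000; Nadia's 144,000 share passes to Nadia's issue; Svea's 144,000 share passes to Svea's issue.
Nadia's share (144,000) is divided into 3 shares of 48,000: Csilla, Sibyl, and Cormac each take 48,000.
Svea's share (144,000) is divided into 2 shares of 72,000: Wiremu and Delphine each take 72,000.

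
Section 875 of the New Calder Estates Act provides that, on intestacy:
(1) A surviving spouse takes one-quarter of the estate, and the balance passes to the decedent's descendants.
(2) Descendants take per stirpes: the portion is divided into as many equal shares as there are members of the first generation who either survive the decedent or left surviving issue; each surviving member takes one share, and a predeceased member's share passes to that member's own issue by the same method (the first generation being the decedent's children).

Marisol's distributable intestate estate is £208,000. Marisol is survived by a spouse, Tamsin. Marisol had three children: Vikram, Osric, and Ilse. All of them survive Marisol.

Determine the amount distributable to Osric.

Tamsin takes one-quarter of £208,000 = £52,000. The remaining £156,000 passes to the descendants.
The descendants' portion (£156,000) is divided into 3 shares of £52,000: Vikram, Osric, and Ilse each take £52,000.

Osric receives £52,000.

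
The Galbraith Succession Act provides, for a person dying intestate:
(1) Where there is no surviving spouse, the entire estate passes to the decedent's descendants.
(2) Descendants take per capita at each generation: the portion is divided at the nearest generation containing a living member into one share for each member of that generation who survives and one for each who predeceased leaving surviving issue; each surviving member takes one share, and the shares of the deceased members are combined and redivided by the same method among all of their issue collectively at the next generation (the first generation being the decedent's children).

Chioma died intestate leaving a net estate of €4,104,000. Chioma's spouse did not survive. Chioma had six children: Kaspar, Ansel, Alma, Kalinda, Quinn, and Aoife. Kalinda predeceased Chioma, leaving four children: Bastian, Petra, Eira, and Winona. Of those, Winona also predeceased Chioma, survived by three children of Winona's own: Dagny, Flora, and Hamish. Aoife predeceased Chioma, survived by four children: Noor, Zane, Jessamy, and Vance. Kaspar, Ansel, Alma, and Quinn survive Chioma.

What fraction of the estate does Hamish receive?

The entire €4,104,000 passes to the descendants.
That amount (€4,104,000) is divided at the children's generation into 6 shares of €684,000. Kaspar, Ansel, Alma, and Quinn each take €684,000. The 2 shares of the deceased (Kalinda and Aoife) are combined into a pool of €1,368,000.
That pool (€1,368,000) is divided at the grandchildren's generation into 8 shares of €171,000. Bastian, Petra, Eira, Noor, Zane, Jessamy, and Vance each take €171,000. The remaining share for the deceased Winona (€171,000) is carried to the next generation.
That pool (€171,000) is divided at the great-grandchildren's generation equally among Dagny, Flora, and Hamish: €57,000 each.

Hamish receives 1/72 of the estate.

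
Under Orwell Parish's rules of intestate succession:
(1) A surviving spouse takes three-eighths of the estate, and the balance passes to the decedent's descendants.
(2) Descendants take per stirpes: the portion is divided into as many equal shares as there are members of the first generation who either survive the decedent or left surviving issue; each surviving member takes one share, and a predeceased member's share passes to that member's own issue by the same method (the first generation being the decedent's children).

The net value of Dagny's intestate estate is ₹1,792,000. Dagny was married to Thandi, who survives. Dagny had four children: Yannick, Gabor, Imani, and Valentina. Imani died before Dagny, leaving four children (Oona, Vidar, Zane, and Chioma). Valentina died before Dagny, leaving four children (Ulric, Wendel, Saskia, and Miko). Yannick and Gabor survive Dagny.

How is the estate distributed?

Thandi: ₹672,000; Yannick: ₹280,000; Gabor: ₹280,000; Oona: ₹70,000; Vidar: ₹70,000; Zane: ₹70,000; Chioma: ₹70,000; Ulric: ₹70,000; Wendel: ₹70,000; Saskia: ₹70,000; Miko: ₹70,000

Thandi takes three-eighths of ₹1,792,000 = ₹672,000. The remaining ₹1,120,000 passes to the descendants.
The descendants' portion (₹1,120,000) is divided into 4 shares of ₹280,000: Yannick and Gabor each take ₹280,000; Imani's ₹280,000 share passes to Imani's issue; Valentina's ₹280,000 share passes to Valentina's issue.
Imani's share (₹280,000) is divided into 4 shares of ₹70,000: Oona, Vidar, Zane, and Chioma each take ₹70,000.
Valentina's share (₹280,000) is divided into 4 shares of ₹70,000: Ulric, Wendel, Saskia, and Miko each take ₹70,000.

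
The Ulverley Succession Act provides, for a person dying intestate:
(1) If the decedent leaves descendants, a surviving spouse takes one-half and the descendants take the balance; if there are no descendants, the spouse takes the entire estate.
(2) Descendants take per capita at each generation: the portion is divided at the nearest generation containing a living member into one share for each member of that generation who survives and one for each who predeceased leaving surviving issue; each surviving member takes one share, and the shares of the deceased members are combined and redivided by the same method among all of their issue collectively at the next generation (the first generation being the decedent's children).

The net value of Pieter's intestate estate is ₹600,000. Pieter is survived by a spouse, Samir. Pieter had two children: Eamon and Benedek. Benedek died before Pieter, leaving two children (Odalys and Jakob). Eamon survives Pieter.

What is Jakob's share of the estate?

Jakob receives ₹75,000.

Samir takes one-half of ₹600,000 = ₹300,000. The remaining ₹300,000 passes to the descendants.
The descendants' portion (₹300,000) is divided at the children's generation into 2 shares of ₹150,000. Eamon takes ₹150,000. The remaining share for the deceased Benedek (₹150,000) is carried to the next generation.
That pool (₹150,000) is divided at the grandchildren's generation equally among Odalys and Jakob: ₹75,000 each.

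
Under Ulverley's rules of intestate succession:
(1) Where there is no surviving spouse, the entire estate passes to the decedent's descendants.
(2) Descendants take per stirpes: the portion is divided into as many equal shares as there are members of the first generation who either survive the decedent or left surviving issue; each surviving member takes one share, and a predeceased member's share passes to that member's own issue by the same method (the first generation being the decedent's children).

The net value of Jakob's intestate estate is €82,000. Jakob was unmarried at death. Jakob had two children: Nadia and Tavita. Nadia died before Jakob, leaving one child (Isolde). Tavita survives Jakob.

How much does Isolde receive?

Isolde receives €41,000.

The entire €82,000 passes to the descendants.
That amount (€82,000) is divided into 2 shares of €41,000: Tavita takes €41,000; Nadia's €41,000 share passes to Nadia's issue.
Nadia's share (€41,000) passes entirely to Isolde.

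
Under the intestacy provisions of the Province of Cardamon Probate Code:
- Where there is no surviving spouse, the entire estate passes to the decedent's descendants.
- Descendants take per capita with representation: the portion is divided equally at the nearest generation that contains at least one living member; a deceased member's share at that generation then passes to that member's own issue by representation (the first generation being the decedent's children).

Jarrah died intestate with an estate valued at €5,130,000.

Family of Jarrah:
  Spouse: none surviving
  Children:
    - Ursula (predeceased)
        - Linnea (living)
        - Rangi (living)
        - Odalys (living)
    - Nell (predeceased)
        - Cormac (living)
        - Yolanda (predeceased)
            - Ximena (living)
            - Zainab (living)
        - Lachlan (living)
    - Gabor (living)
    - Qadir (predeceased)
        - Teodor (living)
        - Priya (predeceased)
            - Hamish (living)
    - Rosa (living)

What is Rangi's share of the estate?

Rangi receives €342,000.

The entire €5,130,000 passes to the descendants.
That amount (€5,130,000) is divided into 5 shares of €1,026,000: Gabor and Rosa each take €1,026,000; Ursula's €1,026,000 share passes to Ursula's issue; Nell's €1,026,000 share passes to Nell's issue; Qadir's €1,026,000 share passes to Qadir's issue.
Ursula's share (€1,026,000) is divided into 3 shares of €342,000: Linnea, Rangi, and Odalys each take €342,000.
Nell's share (€1,026,000) is divided into 3 shares of €342,000: Cormac and Lachlan each take €342,000; Yolanda's €342,000 share passes to Yolanda's issue.
Yolanda's share (€342,000) is divided into 2 shares of €171,000: Ximena and Zainab each take €171,000.
Qadir's share (€1,026,000) is divided into 2 shares of €513,000: Teodor takes €513,000; Priya's €513,000 share passes to Priya's issue.
Priya's share (€513,000) passes entirely to Hamish.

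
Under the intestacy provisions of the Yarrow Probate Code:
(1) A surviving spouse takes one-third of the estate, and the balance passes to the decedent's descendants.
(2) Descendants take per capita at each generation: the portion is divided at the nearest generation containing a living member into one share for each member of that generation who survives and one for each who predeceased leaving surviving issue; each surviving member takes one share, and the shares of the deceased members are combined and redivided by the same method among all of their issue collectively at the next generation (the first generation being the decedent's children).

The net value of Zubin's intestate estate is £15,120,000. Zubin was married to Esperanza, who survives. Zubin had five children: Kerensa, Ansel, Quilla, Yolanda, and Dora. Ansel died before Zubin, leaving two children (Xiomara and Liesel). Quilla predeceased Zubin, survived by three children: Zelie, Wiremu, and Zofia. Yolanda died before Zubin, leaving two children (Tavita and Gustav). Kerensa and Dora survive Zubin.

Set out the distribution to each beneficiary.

Esperanza takes one-third of £15,120,000 = £5,040,000. The remaining £10,080,000 passes to the descendants.
The descendants' portion (£10,080,000) is divided at the children's generation into 5 shares of £2,016,000. Kerensa and Dora each take £2,016,000. The 3 shares of the deceased (Ansel, Quilla, and Yolanda) are combined into a pool of £6,048,000.
That pool (£6,048,000) is divided at the grandchildren's generation equally among Xiomara, Liesel, Zelie, Wiremu, Zofia, Tavita, and Gustav: £864,000 each.

Esperanza: £5,040,000; Kerensa: £2,016,000; Xiomara: £864,000; Liesel: £864,000; Zelie: £864,000; Wiremu: £864,000; Zofia: £864,000; Tavita: £864,000; Gustav: £864,000; Dora: £2,016,000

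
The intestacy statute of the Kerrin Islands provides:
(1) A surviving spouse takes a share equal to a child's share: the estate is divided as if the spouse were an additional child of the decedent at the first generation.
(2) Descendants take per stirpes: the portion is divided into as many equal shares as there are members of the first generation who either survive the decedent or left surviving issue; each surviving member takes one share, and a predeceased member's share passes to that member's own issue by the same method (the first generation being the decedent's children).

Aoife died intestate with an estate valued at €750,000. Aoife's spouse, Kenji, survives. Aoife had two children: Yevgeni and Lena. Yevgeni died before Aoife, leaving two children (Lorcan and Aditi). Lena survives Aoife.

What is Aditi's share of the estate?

Aditi receives €125,000.

The spouse counts as an additional share at the children's level, so there are 3 primary shares of €250,000. Kenji takes one such share (€250,000).
The children's combined portion (€500,000) is divided into 2 shares of €250,000: Lena takes €250,000; Yevgeni's €250,000 share passes to Yevgeni's issue.
Yevgeni's share (€250,000) is divided into 2 shares of €125,000: Lorcan and Aditi each take €125,000.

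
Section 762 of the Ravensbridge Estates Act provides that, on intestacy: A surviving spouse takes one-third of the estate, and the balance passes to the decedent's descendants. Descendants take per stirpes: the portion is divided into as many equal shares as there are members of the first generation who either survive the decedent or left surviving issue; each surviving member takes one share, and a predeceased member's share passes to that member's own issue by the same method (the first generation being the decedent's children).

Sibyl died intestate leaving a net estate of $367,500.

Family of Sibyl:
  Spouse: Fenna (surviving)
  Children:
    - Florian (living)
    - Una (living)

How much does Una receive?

Fenna takes one-third of $367,500 = $122,500. The remaining $245,000 passes to the descendants.
The descendants' portion ($245,000) is divided into 2 shares of $122,500: Florian and Una each take $122,500.

Una receives $122,500.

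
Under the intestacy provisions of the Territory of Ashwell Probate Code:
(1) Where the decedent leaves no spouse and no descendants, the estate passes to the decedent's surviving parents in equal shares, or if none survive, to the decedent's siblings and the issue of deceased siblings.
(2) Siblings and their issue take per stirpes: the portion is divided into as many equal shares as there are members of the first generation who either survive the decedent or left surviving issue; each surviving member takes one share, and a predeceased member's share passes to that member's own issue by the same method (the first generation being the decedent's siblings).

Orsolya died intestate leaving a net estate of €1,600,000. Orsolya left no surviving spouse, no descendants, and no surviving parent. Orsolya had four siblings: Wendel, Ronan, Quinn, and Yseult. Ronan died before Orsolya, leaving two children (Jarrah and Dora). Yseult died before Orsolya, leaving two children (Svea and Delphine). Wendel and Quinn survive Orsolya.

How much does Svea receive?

Svea receives €200,000.

The entire €1,600,000 passes to the siblings and their issue.
That amount (€1,600,000) is divided into 4 shares of €400,000: Wendel and Quinn each take €400,000; Ronan's €400,000 share passes to Ronan's issue; Yseult's €400,000 share passes to Yseult's issue.
Ronan's share (€400,000) is divided into 2 shares of €200,000: Jarrah and Dora each take €200,000.
Yseult's share (€400,000) is divided into 2 shares of €200,000: Svea and Delphine each take €200,000.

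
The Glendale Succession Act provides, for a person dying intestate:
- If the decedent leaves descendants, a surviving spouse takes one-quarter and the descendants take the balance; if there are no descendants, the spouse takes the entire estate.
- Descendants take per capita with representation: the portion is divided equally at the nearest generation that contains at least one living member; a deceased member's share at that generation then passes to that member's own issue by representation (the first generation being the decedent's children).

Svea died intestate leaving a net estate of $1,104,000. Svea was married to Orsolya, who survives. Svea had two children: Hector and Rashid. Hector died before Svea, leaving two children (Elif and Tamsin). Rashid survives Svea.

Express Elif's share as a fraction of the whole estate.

Orsolya takes one-quarter of $1,104,000 = $276,000. The remaining $828,000 passes to the descendants.
The descendants' portion ($828,000) is divided into 2 shares of $414,000: Rashid takes $414,000; Hector's $414,000 share passes to Hector's issue.
Hector's share ($414,000) is divided into 2 shares of $207,000: Elif and Tamsin each take $207,000.

Elif receives 3/16 of the estate.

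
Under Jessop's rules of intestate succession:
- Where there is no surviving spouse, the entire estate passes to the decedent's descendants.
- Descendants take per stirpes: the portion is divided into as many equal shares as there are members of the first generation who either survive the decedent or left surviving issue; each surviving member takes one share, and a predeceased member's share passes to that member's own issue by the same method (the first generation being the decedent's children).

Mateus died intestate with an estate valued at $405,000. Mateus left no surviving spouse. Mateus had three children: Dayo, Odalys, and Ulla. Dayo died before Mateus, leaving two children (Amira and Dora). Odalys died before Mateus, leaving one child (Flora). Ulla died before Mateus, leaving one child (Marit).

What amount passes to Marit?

The entire $405,000 passes to the descendants.
That amount ($405,000) is divided into 3 shares of $135,000: Dayo's $135,000 share passes to Dayo's issue; Odalys's $135,000 share passes to Odalys's issue; Ulla's $135,000 share passes to Ulla's issue.
Dayo's share ($135,000) is divided into 2 shares of $67,500: Amira and Dora each take $67,500.
Odalys's share ($135,000) passes entirely to Flora.
Ulla's share ($135,000) passes entirely to Marit.

Marit receives $135,000.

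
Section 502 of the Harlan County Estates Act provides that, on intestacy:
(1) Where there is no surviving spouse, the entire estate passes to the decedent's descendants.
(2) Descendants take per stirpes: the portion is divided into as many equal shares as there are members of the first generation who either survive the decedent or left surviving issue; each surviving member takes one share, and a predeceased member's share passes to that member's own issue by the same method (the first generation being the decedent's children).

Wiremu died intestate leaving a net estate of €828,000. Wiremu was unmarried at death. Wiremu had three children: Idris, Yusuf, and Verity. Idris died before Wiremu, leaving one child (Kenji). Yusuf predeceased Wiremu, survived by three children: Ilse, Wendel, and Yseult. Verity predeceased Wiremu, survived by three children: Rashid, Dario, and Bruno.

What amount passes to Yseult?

The entire €828,000 passes to the descendants.
That amount (€828,000) is divided into 3 shares of €276,000: Idris's €276,000 share passes to Idris's issue; Yusuf's €276,000 share passes to Yusuf's issue; Verity's €276,000 share passes to Verity's issue.
Idris's share (€276,000) passes entirely to Kenji.
Yusuf's share (€276,000) is divided into 3 shares of €92,000: Ilse, Wendel, and Yseult each take €92,000.
Verity's share (€276,000) is divided into 3 shares of €92,000: Rashid, Dario, and Bruno each take €92,000.

Yseult receives €92,000.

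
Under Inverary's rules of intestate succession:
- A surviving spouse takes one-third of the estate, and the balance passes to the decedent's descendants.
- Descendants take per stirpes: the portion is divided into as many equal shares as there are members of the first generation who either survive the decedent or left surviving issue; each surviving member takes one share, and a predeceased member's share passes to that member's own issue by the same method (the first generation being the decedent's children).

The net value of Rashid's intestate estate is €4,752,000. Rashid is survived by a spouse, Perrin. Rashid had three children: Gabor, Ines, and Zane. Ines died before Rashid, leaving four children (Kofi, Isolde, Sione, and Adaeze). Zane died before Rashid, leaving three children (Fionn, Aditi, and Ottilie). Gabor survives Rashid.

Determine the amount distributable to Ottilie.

Perrin takes one-third of €4,752,000 = €1,584,000. The remaining €3,168,000 passes to the descendants.
The descendants' portion (€3,168,000) is divided into 3 shares of €1,056,000: Gabor takes €1,056,000; Ines's €1,056,000 share passes to Ines's issue; Zane's €1,056,000 share passes to Zane's issue.
Ines's share (€1,056,000) is divided into 4 shares of €264,000: Kofi, Isolde, Sione, and Adaeze each take €264,000.
Zane's share (€1,056,000) is divided into 3 shares of €352,000: Fionn, Aditi, and Ottilie each take €352,000.

Ottilie receives €352,000.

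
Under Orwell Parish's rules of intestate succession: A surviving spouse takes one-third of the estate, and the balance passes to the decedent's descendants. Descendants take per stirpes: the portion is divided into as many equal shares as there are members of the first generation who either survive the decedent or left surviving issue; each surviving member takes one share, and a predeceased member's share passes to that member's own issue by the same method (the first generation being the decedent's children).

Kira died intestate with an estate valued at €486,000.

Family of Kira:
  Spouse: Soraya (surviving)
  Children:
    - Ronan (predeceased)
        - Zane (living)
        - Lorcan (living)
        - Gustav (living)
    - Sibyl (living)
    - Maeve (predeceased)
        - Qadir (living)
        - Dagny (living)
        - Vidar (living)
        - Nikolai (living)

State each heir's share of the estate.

Soraya: €162,000; Zane: €36,000; Lorcan: €36,000; Gustav: €36,000; Sibyl: €108,000; Qadir: €27,000; Dagny: €27,000; Vidar: €27,000; Nikolai: €27,000

Soraya takes one-third of €486,000 = €162,000. The remaining €324,000 passes to the descendants.
The descendants' portion (€324,000) is divided into 3 shares of €108,000: Sibyl takes €108,000; Ronan's €108,000 share passes to Ronan's issue; Maeve's €108,000 share passes to Maeve's issue.
Ronan's share (€108,000) is divided into 3 shares of €36,000: Zane, Lorcan, and Gustav each take €36,000.
Maeve's share (€108,000) is divided into 4 shares of €27,000: Qadir, Dagny, Vidar, and Nikolai each take €27,000.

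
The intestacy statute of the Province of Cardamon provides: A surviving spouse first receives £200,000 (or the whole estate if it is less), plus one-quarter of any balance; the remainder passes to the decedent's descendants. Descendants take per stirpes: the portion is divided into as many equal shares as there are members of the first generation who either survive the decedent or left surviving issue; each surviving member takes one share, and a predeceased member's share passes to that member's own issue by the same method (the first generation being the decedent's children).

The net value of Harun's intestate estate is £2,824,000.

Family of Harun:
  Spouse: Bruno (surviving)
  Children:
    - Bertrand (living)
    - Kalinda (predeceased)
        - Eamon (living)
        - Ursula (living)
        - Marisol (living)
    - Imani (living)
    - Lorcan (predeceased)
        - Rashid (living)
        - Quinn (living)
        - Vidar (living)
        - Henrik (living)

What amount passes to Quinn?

Bruno first takes £200,000, leaving a balance of £2,624,000. Bruno then takes one-quarter of the balance (£656,000), for a total of £856,000. The remaining £1,968,000 passes to the descendants.
The descendants' portion (£1,968,000) is divided into 4 shares of £492,000: Bertrand and Imani each take £492,000; Kalinda's £492,000 share passes to Kalinda's issue; Lorcan's £492,000 share passes to Lorcan's issue.
Kalinda's share (£492,000) is divided into 3 shares of £164,000: Eamon, Ursula, and Marisol each take £164,000.
Lorcan's share (£492,000) is divided into 4 shares of £123,000: Rashid, Quinn, Vidar, and Henrik each take £123,000.

Quinn receives £123,000.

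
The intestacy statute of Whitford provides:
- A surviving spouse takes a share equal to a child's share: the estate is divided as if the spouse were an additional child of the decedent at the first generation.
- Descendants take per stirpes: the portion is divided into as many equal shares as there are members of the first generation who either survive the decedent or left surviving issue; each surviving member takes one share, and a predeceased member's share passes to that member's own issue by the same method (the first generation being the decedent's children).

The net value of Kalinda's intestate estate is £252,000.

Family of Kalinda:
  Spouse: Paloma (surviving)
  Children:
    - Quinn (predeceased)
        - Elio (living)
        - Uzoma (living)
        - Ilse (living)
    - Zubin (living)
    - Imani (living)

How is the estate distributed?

Paloma: £63,000; Elio: £21,000; Uzoma: £21,000; Ilse: £21,000; Zubin: £63,000; Imani: £63,000

The spouse counts as an additional share at the children's level, so there are 4 primary shares of £63,000. Paloma takes one such share (£63,000).
The children's combined portion (£189,000) is divided into 3 shares of £63,000: Zubin and Imani each take £63,000; Quinn's £63,000 share passes to Quinn's issue.
Quinn's share (£63,000) is divided into 3 shares of £21,000: Elio, Uzoma, and Ilse each take £21,000.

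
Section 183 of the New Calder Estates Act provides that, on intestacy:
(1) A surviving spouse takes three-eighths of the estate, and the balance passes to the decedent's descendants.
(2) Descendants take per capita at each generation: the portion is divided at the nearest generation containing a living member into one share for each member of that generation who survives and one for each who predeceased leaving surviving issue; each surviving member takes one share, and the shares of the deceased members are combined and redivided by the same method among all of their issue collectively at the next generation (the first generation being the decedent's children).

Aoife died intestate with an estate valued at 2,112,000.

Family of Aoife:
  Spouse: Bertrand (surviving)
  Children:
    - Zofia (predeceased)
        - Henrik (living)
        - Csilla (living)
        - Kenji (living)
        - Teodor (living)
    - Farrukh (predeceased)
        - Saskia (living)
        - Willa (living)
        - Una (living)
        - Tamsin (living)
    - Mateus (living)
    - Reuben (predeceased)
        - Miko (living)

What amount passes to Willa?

Bertrand takes three-eighths of 2,112,000 = 792,000. The remaining 1,320,000 passes to the descendants.
The descendants' portion (1,320,000) is divided at the children's generation into 4 shares of 330,000. Mateus takes 330,000. The 3 shares of the deceased (Zofia, Farrukh, and Reuben) are combined into a pool of 990,000.
That pool (990,000) is divided at the grandchildren's generation equally among Henrik, Csilla, Kenji, Teodor, Saskia, Willa, Una, Tamsin, and Miko: 110,000 each.

Willa receives 110,000.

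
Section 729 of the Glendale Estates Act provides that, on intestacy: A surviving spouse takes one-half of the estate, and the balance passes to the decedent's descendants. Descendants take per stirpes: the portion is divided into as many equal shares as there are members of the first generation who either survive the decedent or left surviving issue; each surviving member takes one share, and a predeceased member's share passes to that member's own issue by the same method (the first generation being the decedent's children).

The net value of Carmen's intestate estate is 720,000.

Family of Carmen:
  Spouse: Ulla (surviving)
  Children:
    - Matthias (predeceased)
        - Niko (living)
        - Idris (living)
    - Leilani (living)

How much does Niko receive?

Niko receives 90,000.

Ulla takes one-half of 720,000 = 360,000. The remaining 360,000 passes to the descendants.
The descendants' portion (360,000) is divided into 2 shares of 180,000: Leilani takes 180,000; Matthias's 180,000 share passes to Matthias's issue.
Matthias's share (180,000) is divided into 2 shares of 90,000: Niko and Idris each take 90,000.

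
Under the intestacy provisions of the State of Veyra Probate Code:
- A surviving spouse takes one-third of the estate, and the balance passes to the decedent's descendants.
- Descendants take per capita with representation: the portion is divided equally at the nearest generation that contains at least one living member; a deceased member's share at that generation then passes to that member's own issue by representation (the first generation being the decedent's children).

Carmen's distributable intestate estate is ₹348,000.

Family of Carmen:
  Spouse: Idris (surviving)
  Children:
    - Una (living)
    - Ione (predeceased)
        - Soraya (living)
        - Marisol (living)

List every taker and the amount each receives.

Idris takes one-third of ₹348,000 = ₹116,000. The remaining ₹232,000 passes to the descendants.
The descendants' portion (₹232,000) is divided into 2 shares of ₹116,000: Una takes ₹116,000; Ione's ₹116,000 share passes to Ione's issue.
Ione's share (₹116,000) is divided into 2 shares of ₹58,000: Soraya and Marisol each take ₹58,000.

Idris: ₹116,000; Una: ₹116,000; Soraya: ₹58,000; Marisol: ₹58,000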